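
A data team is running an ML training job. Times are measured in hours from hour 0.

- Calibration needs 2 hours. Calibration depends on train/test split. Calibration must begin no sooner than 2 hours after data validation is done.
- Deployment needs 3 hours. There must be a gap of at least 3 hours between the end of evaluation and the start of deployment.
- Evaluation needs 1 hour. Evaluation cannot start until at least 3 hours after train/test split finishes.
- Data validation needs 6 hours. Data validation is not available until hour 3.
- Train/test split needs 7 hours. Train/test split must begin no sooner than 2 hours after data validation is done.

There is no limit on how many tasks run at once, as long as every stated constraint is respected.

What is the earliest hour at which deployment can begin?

Data validation waits on its own release at hour 3, so it starts at hour 3 and finishes at 3 + 6 = hour 9.
After data validation (finishes hour 9, plus 2-hour gap → hour 11), train/test split can start at hour 11 and finishes at hour 18.
After train/test split (finishes hour 18, plus 3-hour gap → hour 21), evaluation can start at hour 21 and finishes at hour 22.
Deployment waits on evaluation (finishes hour 22, plus 3-hour gap → hour 25), so the earliest it can start is hour 25.

25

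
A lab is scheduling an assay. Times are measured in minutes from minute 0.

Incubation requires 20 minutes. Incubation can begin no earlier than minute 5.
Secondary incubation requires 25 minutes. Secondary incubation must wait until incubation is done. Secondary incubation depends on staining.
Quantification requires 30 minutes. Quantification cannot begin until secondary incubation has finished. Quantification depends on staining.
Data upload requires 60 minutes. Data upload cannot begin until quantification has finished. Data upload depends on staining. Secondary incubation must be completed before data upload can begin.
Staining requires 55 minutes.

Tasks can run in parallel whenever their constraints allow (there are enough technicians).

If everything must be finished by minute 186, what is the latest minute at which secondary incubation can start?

To finish by minute 186, data upload (duration 60) must start no later than minute 126.
Quantification has to be done before data upload (must start by minute 126). That means finishing by minute 126, i.e. starting by 126 − 30 = minute 96.
Secondary incubation feeds quantification (must start by minute 96); data upload (must start by minute 126). Taking the minimum, secondary incubation must finish by minute 96 and start by 96 − 25 = minute 71.

71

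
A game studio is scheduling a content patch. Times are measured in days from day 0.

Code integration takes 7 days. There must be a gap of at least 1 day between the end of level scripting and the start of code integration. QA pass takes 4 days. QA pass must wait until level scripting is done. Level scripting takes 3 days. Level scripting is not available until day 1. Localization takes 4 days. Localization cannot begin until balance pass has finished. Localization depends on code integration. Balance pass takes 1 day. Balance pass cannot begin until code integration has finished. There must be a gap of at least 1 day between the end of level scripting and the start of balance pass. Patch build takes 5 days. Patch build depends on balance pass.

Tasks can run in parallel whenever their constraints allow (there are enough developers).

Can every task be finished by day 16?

After its own release at day 1, level scripting can start at day 1 and finishes at day 4.
After level scripting (finishes day 4), QA pass can start at day 4 and finishes at day 8.
Code integration cannot begin until level scripting (finishes day 4, plus 1-day gap → day 5). It runs from day 5 to 5 + 7 = day 12.
For balance pass: code integration (finishes day 12); level scripting (finishes day 4, plus 1-day gap → day 5). Taking the maximum gives a start of day 12, and it finishes at 12 + 1 = day 13.
Patch build cannot begin until balance pass (finishes day 13). It runs from day 13 to 13 + 5 = day 18.
Localization needs all of balance pass (finishes day 13); code integration (finishes day 12). That puts its earliest start at day 13; it finishes at 13 + 4 = day 17.
The earliest everything can be done is day 18, which is after the deadline of 16, so it is not possible.

No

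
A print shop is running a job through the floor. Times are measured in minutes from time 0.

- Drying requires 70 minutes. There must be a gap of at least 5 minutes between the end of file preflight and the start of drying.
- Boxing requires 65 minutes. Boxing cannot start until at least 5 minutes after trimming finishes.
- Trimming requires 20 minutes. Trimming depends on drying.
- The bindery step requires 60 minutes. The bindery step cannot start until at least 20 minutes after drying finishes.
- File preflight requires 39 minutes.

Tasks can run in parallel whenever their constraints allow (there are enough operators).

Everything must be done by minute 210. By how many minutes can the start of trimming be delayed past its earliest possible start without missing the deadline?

6

File preflight has no prerequisites, so it starts at minute 0 and finishes at minute 39.
Drying cannot begin until file preflight (finishes minute 39, plus 5-minute gap → minute 44). It runs from minute 44 to 44 + 70 = minute 114.
Trimming waits on drying (finishes minute 114), so it starts at minute 114 and finishes at 114 + 20 = minute 134.

Working backward from the deadline:
Boxing has no dependents, so it just needs to finish by minute 210. Starting by 210 − 65 = minute 145 achieves that.
Trimming must finish before boxing (must start by minute 145, minus 5-minute gap → minute 140). With a 20-minute duration, trimming must start by 140 − 20 = minute 120.
So trimming can start as early as minute 114 and as late as minute 120, giving 120 − 114 = 6 minutes of slack.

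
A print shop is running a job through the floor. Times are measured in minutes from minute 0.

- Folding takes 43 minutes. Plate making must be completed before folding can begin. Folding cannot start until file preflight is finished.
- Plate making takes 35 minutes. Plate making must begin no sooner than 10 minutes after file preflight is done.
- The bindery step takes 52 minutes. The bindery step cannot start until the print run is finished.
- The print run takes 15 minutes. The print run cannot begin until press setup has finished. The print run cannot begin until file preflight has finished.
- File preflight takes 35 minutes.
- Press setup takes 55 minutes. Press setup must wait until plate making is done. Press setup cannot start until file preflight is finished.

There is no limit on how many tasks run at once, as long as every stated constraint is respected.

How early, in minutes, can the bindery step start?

150

File preflight has no prerequisites, so it starts at minute 0 and finishes at minute 35.
After file preflight (finishes minute 35, plus 10-minute gap → minute 45), plate making can start at minute 45 and finishes at minute 80.
Press setup cannot start until plate making (finishes minute 80); file preflight (finishes minute 35). The controlling bound is minute 80, so press setup finishes at 80 + 55 = minute 135.
For the print run: press setup (finishes minute 135); file preflight (finishes minute 35). Taking the maximum gives a start of minute 135, and it finishes at 135 + 15 = minute 150.
The bindery step waits on the print run (finishes minute 150), so the earliest it can start is minute 150.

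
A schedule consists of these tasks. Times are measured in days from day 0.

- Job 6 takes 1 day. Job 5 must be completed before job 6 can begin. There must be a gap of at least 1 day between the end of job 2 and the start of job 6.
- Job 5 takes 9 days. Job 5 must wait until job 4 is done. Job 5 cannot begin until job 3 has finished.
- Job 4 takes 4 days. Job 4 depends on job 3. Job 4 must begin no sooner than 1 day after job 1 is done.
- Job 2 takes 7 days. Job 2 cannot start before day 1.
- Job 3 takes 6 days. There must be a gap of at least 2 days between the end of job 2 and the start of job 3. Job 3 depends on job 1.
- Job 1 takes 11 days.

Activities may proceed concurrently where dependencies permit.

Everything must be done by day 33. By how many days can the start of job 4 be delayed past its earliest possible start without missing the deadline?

2

Job 2 cannot begin until its own release at day 1. It runs from day 1 to 1 + 7 = day 8.
Job 1 can start immediately at day 0; it finishes at day 11.
For job 3: job 2 (finishes day 8, plus 2-day gap → day 10); job 1 (finishes day 11). Taking the maximum gives a start of day 11, and it finishes at 11 + 6 = day 17.
Job 4 cannot start until job 3 (finishes day 17); job 1 (finishes day 11, plus 1-day gap → day 12). The controlling bound is day 17, so job 4 finishes at 17 + 4 = day 21.

Working backward from the deadline:
To finish by day 33, job 6 (duration 1) must start no later than day 32.
Job 5 must finish before job 6 (must start by day 32). With a 9-day duration, job 5 must start by 32 − 9 = day 23.
Job 4 must finish before job 5 (must start by day 23). With a 4-day duration, job 4 must start by 23 − 4 = day 19.
So job 4 can start as early as day 17 and as late as day 19, giving 19 − 17 = 2 days of slack.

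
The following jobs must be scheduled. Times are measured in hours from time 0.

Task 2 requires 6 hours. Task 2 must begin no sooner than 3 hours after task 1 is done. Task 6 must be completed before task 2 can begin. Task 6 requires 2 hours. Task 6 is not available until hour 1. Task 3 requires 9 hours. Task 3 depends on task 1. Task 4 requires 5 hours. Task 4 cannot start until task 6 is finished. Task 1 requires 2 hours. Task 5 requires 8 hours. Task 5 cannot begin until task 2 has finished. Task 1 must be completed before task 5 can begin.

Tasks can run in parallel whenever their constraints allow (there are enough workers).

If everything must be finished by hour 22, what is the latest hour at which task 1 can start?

3

Nothing follows task 5; the deadline of hour 22 is its only limit. It must start by 22 − 8 = hour 14.
Task 2 has to be done before task 5 (must start by hour 14). That means finishing by hour 14, i.e. starting by 14 − 6 = hour 8.
Task 3 has no dependents, so it just needs to finish by hour 22. Starting by 22 − 9 = hour 13 achieves that.
Task 1 must finish in time for task 2 (must start by hour 8, minus 3-hour gap → hour 5); task 3 (must start by hour 13); task 5 (must start by hour 14). The tightest is hour 5, so task 1 must start by 5 − 2 = hour 3.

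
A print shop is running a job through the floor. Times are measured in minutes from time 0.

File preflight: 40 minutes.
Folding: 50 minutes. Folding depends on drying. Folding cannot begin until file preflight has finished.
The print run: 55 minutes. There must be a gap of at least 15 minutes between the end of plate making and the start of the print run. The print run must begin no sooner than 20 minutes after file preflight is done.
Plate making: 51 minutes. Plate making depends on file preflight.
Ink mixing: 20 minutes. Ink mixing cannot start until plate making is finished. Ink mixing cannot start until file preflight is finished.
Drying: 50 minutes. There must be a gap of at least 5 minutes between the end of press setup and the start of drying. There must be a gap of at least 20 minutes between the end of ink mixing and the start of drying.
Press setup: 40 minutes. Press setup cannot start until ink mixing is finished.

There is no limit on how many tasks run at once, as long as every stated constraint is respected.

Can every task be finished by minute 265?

Yes

File preflight can start immediately at minute 0; it finishes at minute 40.
After file preflight (finishes minute 40), plate making can start at minute 40 and finishes at minute 91.
The print run needs all of plate making (finishes minute 91, plus 15-minute gap → minute 106); file preflight (finishes minute 40, plus 20-minute gap → minute 60). That puts its earliest start at minute 106; it finishes at 106 + 55 = minute 161.
Ink mixing cannot start until plate making (finishes minute 91); file preflight (finishes minute 40). The controlling bound is minute 91, so ink mixing finishes at 91 + 20 = minute 111.
After ink mixing (finishes minute 111), press setup can start at minute 111 and finishes at minute 151.
Drying cannot start until press setup (finishes minute 151, plus 5-minute gap → minute 156); ink mixing (finishes minute 111, plus 20-minute gap → minute 131). The controlling bound is minute 156, so drying finishes at 156 + 50 = minute 206.
Folding has to wait for drying (finishes minute 206); file preflight (finishes minute 40). The latest of these is minute 206, so folding runs minute 206 to 206 + 50 = minute 256.
Every task is finished by minute 256, which is no later than the deadline of 265, so the schedule is feasible.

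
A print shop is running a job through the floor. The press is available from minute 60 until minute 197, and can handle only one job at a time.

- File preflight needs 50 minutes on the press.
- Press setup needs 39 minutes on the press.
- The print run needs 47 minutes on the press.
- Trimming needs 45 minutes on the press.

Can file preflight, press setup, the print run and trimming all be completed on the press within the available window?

The press window is 197 − 60 = 137 minutes.
Running back to back, the jobs need 50 + 39 + 47 + 45 = 181 minutes on the press.
Since 181 > 137, they cannot all fit.

No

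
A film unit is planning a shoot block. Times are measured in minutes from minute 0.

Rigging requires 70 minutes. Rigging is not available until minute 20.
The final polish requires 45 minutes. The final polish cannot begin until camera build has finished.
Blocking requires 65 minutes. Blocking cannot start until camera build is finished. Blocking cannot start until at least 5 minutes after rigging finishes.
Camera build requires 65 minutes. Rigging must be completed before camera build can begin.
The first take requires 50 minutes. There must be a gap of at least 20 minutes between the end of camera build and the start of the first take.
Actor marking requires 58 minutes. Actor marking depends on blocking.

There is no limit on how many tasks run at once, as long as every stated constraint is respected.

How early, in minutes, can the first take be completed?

225

Rigging waits on its own release at minute 20, so it starts at minute 20 and finishes at 20 + 70 = minute 90.
Camera build cannot begin until rigging (finishes minute 90). It runs from minute 90 to 90 + 65 = minute 155.
After camera build (finishes minute 155, plus 20-minute gap → minute 175), the first take can start at minute 175 and finishes at minute 225.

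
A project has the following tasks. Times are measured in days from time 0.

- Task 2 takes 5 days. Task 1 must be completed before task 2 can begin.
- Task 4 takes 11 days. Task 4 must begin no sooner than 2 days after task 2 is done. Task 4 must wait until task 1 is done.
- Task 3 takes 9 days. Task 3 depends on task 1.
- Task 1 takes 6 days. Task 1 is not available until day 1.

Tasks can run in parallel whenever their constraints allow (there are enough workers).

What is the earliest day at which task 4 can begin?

Task 1 waits on its own release at day 1, so it starts at day 1 and finishes at 1 + 6 = day 7.
After task 1 (finishes day 7), task 2 can start at day 7 and finishes at day 12.
Task 4 waits on task 2 (finishes day 12, plus 2-day gap → day 14); task 1 (finishes day 7). The latest of these is day 14, which is the earliest task 4 can start.

14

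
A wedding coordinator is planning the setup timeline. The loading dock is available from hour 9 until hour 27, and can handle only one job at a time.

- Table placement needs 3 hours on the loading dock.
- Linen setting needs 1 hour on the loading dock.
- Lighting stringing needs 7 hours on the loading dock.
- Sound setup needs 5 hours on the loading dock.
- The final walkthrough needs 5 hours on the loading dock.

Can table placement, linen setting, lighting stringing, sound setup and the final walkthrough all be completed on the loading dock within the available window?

No

The loading dock window is 27 − 9 = 18 hours.
Running back to back, the jobs need 3 + 1 + 7 + 5 + 5 = 21 hours on the loading dock.
Since 21 > 18, they cannot all fit.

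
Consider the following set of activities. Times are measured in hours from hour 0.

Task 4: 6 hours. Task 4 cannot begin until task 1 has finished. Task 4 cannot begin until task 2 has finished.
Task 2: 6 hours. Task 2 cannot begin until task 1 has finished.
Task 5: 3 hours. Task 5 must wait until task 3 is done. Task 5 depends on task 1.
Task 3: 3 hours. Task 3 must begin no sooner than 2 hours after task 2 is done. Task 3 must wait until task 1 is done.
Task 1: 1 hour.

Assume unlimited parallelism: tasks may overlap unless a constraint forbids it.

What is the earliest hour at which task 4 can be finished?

Task 1 can start immediately at hour 0; it finishes at hour 1.
After task 1 (finishes hour 1), task 2 can start at hour 1 and finishes at hour 7.
Task 4 needs all of task 1 (finishes hour 1); task 2 (finishes hour 7). That puts its earliest start at hour 7; it finishes at 7 + 6 = hour 13.

13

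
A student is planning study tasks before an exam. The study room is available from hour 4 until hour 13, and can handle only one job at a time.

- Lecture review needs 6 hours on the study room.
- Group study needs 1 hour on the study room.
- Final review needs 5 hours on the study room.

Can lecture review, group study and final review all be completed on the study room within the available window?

No

The study room window is 13 − 4 = 9 hours.
Running back to back, the jobs need 6 + 1 + 5 = 12 hours on the study room.
Since 12 > 9, they cannot all fit.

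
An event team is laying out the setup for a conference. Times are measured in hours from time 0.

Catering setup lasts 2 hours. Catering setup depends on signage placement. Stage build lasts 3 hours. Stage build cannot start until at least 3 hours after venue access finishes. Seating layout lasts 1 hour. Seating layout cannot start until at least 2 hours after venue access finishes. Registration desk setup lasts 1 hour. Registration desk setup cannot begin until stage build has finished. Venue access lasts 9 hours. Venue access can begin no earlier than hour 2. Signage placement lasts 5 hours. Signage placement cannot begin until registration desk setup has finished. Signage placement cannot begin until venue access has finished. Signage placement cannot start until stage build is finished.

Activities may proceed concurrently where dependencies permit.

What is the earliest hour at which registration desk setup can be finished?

After its own release at hour 2, venue access can start at hour 2 and finishes at hour 11.
Stage build cannot begin until venue access (finishes hour 11, plus 3-hour gap → hour 14). It runs from hour 14 to 14 + 3 = hour 17.
Registration desk setup cannot begin until stage build (finishes hour 17). It runs from hour 17 to 17 + 1 = hour 18.

18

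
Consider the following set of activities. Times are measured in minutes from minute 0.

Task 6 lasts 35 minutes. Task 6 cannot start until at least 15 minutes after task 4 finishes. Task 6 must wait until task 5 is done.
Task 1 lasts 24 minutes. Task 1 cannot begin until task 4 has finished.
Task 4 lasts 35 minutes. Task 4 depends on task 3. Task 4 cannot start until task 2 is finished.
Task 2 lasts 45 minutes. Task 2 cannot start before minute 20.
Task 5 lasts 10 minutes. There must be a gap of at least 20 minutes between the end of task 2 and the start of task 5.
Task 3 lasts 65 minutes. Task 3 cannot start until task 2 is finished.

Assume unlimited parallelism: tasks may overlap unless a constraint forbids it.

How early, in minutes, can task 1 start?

165

Task 2 cannot begin until its own release at minute 20. It runs from minute 20 to 20 + 45 = minute 65.
After task 2 (finishes minute 65), task 3 can start at minute 65 and finishes at minute 130.
For task 4: task 3 (finishes minute 130); task 2 (finishes minute 65). Taking the maximum gives a start of minute 130, and it finishes at 130 + 35 = minute 165.
Task 1 waits on task 4 (finishes minute 165), so the earliest it can start is minute 165.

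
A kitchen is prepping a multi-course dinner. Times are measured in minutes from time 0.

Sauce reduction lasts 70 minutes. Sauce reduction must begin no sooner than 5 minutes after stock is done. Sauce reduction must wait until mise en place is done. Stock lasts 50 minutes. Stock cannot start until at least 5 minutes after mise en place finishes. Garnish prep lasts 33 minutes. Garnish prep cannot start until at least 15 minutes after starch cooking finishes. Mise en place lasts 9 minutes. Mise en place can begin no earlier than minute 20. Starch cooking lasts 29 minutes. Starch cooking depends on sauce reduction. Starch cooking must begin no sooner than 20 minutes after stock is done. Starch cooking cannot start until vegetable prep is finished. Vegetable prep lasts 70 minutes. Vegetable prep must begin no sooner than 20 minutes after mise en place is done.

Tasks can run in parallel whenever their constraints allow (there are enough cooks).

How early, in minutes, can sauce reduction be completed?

159

Mise en place waits on its own release at minute 20, so it starts at minute 20 and finishes at 20 + 9 = minute 29.
Stock waits on mise en place (finishes minute 29, plus 5-minute gap → minute 34), so it starts at minute 34 and finishes at 34 + 50 = minute 84.
For sauce reduction: stock (finishes minute 84, plus 5-minute gap → minute 89); mise en place (finishes minute 29). Taking the maximum gives a start of minute 89, and it finishes at 89 + 70 = minute 159.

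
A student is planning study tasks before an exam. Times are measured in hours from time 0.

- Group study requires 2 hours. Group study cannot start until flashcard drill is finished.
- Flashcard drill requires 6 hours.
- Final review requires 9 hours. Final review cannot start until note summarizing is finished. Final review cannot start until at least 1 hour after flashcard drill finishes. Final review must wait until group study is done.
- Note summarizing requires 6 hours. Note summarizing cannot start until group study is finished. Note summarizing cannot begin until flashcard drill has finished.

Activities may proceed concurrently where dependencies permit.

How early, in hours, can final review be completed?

Flashcard drill can start immediately at hour 0; it finishes at hour 6.
Group study cannot begin until flashcard drill (finishes hour 6). It runs from hour 6 to 6 + 2 = hour 8.
For note summarizing: group study (finishes hour 8); flashcard drill (finishes hour 6). Taking the maximum gives a start of hour 8, and it finishes at 8 + 6 = hour 14.
Final review cannot start until note summarizing (finishes hour 14); flashcard drill (finishes hour 6, plus 1-hour gap → hour 7); group study (finishes hour 8). The controlling bound is hour 14, so final review finishes at 14 + 9 = hour 23.

23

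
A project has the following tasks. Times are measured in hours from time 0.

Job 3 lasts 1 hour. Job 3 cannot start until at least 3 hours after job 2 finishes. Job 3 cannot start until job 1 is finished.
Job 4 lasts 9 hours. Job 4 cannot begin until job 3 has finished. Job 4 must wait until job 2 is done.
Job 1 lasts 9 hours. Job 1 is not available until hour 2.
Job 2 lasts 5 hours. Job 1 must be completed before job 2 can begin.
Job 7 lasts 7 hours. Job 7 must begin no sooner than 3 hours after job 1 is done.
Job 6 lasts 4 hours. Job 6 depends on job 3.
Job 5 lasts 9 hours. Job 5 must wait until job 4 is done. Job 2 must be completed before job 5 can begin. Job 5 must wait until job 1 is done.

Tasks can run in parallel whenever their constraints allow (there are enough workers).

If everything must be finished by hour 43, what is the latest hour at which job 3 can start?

Job 5 has no dependents, so it just needs to finish by hour 43. Starting by 43 − 9 = hour 34 achieves that.
Job 4 must finish before job 5 (must start by hour 34). With a 9-hour duration, job 4 must start by 34 − 9 = hour 25.
To finish by hour 43, job 6 (duration 4) must start no later than hour 39.
For job 3: job 4 (must start by hour 25); job 6 (must start by hour 39). The most restrictive is hour 25; with a 1-hour duration, job 3 must start by hour 24.

24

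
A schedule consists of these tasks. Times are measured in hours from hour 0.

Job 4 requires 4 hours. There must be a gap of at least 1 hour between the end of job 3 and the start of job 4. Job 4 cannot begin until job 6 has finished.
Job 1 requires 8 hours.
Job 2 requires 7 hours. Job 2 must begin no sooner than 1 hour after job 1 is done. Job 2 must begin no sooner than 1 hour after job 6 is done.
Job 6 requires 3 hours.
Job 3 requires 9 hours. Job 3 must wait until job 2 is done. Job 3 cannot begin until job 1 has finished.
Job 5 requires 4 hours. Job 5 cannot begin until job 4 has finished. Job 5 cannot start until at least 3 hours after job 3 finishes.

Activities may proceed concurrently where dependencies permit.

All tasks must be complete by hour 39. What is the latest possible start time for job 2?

14

Job 5 has no dependents, so it just needs to finish by hour 39. Starting by 39 − 4 = hour 35 achieves that.
Job 4 has to be done before job 5 (must start by hour 35). That means finishing by hour 35, i.e. starting by 35 − 4 = hour 31.
For job 3: job 4 (must start by hour 31, minus 1-hour gap → hour 30); job 5 (must start by hour 35, minus 3-hour gap → hour 32). The most restrictive is hour 30; with a 9-hour duration, job 3 must start by hour 21.
Job 2 must finish before job 3 (must start by hour 21). With a 7-hour duration, job 2 must start by 21 − 7 = hour 14.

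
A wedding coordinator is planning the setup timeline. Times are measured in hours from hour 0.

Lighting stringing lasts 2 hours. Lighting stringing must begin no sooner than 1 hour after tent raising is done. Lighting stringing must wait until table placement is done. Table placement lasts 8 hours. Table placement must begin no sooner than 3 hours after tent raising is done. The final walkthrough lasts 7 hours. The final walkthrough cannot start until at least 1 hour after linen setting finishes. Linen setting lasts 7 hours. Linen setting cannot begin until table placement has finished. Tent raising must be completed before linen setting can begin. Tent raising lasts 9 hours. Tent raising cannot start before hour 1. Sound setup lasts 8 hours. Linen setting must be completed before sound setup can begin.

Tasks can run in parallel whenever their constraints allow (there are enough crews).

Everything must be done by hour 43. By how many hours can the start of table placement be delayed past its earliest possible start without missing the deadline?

After its own release at hour 1, tent raising can start at hour 1 and finishes at hour 10.
Table placement cannot begin until tent raising (finishes hour 10, plus 3-hour gap → hour 13). It runs from hour 13 to 13 + 8 = hour 21.

Working backward from the deadline:
Sound setup has no dependents, so it just needs to finish by hour 43. Starting by 43 − 8 = hour 35 achieves that.
The final walkthrough must finish by hour 43; it takes 7 hours, so it must start by 43 − 7 = hour 36.
For linen setting: sound setup (must start by hour 35); the final walkthrough (must start by hour 36, minus 1-hour gap → hour 35). The most restrictive is hour 35; with a 7-hour duration, linen setting must start by hour 28.
Lighting stringing must finish by hour 43; it takes 2 hours, so it must start by 43 − 2 = hour 41.
Table placement must finish in time for linen setting (must start by hour 28); lighting stringing (must start by hour 41). The tightest is hour 28, so table placement must start by 28 − 8 = hour 20.
So table placement can start as early as hour 13 and as late as hour 20, giving 20 − 13 = 7 hours of slack.

7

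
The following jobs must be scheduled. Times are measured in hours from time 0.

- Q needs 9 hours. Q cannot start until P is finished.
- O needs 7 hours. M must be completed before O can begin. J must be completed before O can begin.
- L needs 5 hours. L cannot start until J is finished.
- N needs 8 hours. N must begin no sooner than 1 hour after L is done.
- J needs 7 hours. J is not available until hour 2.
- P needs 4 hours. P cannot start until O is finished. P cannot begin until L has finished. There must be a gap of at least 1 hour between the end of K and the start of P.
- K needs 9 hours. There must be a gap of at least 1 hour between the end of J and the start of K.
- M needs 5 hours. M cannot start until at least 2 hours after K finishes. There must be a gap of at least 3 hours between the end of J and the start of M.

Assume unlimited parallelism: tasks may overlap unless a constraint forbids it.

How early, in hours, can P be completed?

37

After its own release at hour 2, J can start at hour 2 and finishes at hour 9.
L cannot begin until J (finishes hour 9). It runs from hour 9 to 9 + 5 = hour 14.
K waits on J (finishes hour 9, plus 1-hour gap → hour 10), so it starts at hour 10 and finishes at 10 + 9 = hour 19.
M cannot start until K (finishes hour 19, plus 2-hour gap → hour 21); J (finishes hour 9, plus 3-hour gap → hour 12). The controlling bound is hour 21, so M finishes at 21 + 5 = hour 26.
O needs all of M (finishes hour 26); J (finishes hour 9). That puts its earliest start at hour 26; it finishes at 26 + 7 = hour 33.
For P: O (finishes hour 33); L (finishes hour 14); K (finishes hour 19, plus 1-hour gap → hour 20). Taking the maximum gives a start of hour 33, and it finishes at 33 + 4 = hour 37.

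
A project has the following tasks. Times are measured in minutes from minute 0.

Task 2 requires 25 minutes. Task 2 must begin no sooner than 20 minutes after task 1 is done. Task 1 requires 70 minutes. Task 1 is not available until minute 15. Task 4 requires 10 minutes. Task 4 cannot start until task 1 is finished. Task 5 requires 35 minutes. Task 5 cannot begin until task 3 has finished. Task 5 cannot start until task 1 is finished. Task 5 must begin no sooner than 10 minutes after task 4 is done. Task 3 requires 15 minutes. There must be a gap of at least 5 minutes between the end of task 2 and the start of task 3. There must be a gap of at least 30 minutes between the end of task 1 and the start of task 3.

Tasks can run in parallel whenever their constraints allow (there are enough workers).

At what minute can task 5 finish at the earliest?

185

After its own release at minute 15, task 1 can start at minute 15 and finishes at minute 85.
Task 4 waits on task 1 (finishes minute 85), so it starts at minute 85 and finishes at 85 + 10 = minute 95.
After task 1 (finishes minute 85, plus 20-minute gap → minute 105), task 2 can start at minute 105 and finishes at minute 130.
For task 3: task 2 (finishes minute 130, plus 5-minute gap → minute 135); task 1 (finishes minute 85, plus 30-minute gap → minute 115). Taking the maximum gives a start of minute 135, and it finishes at 135 + 15 = minute 150.
Task 5 needs all of task 3 (finishes minute 150); task 1 (finishes minute 85); task 4 (finishes minute 95, plus 10-minute gap → minute 105). That puts its earliest start at minute 150; it finishes at 150 + 35 = minute 185.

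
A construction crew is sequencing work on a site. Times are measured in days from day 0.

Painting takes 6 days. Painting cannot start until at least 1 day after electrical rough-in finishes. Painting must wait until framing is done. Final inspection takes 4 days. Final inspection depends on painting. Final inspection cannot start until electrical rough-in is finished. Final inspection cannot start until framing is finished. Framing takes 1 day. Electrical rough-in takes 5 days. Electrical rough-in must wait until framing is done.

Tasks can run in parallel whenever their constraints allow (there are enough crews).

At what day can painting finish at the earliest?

13

Framing can start immediately at day 0; it finishes at day 1.
Electrical rough-in waits on framing (finishes day 1), so it starts at day 1 and finishes at 1 + 5 = day 6.
Painting has to wait for electrical rough-in (finishes day 6, plus 1-day gap → day 7); framing (finishes day 1). The latest of these is day 7, so painting runs day 7 to 7 + 6 = day 13.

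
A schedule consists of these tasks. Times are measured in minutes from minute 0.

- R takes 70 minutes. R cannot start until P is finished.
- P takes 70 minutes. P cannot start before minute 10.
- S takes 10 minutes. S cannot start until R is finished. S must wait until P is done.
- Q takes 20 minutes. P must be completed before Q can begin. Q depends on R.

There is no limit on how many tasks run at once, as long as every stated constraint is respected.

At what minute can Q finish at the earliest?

170

P waits on its own release at minute 10, so it starts at minute 10 and finishes at 10 + 70 = minute 80.
R waits on P (finishes minute 80), so it starts at minute 80 and finishes at 80 + 70 = minute 150.
For Q: P (finishes minute 80); R (finishes minute 150). Taking the maximum gives a start of minute 150, and it finishes at 150 + 20 = minute 170.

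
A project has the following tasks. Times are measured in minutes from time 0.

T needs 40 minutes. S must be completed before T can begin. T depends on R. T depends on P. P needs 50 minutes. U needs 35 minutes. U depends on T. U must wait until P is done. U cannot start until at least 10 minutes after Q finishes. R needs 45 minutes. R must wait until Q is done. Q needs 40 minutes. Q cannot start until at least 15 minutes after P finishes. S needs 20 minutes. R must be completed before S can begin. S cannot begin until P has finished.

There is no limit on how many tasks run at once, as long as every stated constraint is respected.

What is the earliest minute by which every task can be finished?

Nothing blocks P, so it runs from minute 0 to minute 50.
Q cannot begin until P (finishes minute 50, plus 15-minute gap → minute 65). It runs from minute 65 to 65 + 40 = minute 105.
R cannot begin until Q (finishes minute 105). It runs from minute 105 to 105 + 45 = minute 150.
S needs all of R (finishes minute 150); P (finishes minute 50). That puts its earliest start at minute 150; it finishes at 150 + 20 = minute 170.
T needs all of S (finishes minute 170); R (finishes minute 150); P (finishes minute 50). That puts its earliest start at minute 170; it finishes at 170 + 40 = minute 210.
For U: T (finishes minute 210); P (finishes minute 50); Q (finishes minute 105, plus 10-minute gap → minute 115). Taking the maximum gives a start of minute 210, and it finishes at 210 + 35 = minute 245.
All tasks are finished once the last one completes. Finish times: P at 50, Q at 105, R at 150, S at 170, T at 210, U at 245. The latest is minute 245.

245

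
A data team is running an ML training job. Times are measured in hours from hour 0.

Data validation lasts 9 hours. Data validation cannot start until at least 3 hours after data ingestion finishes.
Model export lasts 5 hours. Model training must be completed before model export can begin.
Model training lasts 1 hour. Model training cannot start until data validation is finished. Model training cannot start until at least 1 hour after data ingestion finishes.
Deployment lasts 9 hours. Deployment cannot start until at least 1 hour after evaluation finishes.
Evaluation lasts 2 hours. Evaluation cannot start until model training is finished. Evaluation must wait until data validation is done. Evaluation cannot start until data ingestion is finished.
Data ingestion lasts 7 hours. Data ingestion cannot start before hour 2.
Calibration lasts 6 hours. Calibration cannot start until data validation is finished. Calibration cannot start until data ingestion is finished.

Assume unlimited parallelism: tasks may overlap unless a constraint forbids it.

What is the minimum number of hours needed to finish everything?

After its own release at hour 2, data ingestion can start at hour 2 and finishes at hour 9.
Data validation cannot begin until data ingestion (finishes hour 9, plus 3-hour gap → hour 12). It runs from hour 12 to 12 + 9 = hour 21.
Calibration cannot start until data validation (finishes hour 21); data ingestion (finishes hour 9). The controlling bound is hour 21, so calibration finishes at 21 + 6 = hour 27.
Model training needs all of data validation (finishes hour 21); data ingestion (finishes hour 9, plus 1-hour gap → hour 10). That puts its earliest start at hour 21; it finishes at 21 + 1 = hour 22.
Model export waits on model training (finishes hour 22), so it starts at hour 22 and finishes at 22 + 5 = hour 27.
Evaluation has to wait for model training (finishes hour 22); data validation (finishes hour 21); data ingestion (finishes hour 9). The latest of these is hour 22, so evaluation runs hour 22 to 22 + 2 = hour 24.
Deployment cannot begin until evaluation (finishes hour 24, plus 1-hour gap → hour 25). It runs from hour 25 to 25 + 9 = hour 34.
All tasks are finished once the last one completes. Finish times: Data ingestion at 9, Data validation at 21, Model training at 22, Evaluation at 24, Calibration at 27, Model export at 27, Deployment at 34. The latest is hour 34.

34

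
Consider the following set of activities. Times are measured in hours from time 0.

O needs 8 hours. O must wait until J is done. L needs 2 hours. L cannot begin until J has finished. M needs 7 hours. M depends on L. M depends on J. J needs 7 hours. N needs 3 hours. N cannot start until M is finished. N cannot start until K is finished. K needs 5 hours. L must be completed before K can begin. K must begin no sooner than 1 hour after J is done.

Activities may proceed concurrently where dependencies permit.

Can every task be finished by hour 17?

J can start immediately at hour 0; it finishes at hour 7.
O cannot begin until J (finishes hour 7). It runs from hour 7 to 7 + 8 = hour 15.
L waits on J (finishes hour 7), so it starts at hour 7 and finishes at 7 + 2 = hour 9.
M needs all of L (finishes hour 9); J (finishes hour 7). That puts its earliest start at hour 9; it finishes at 9 + 7 = hour 16.
K needs all of L (finishes hour 9); J (finishes hour 7, plus 1-hour gap → hour 8). That puts its earliest start at hour 9; it finishes at 9 + 5 = hour 14.
For N: M (finishes hour 16); K (finishes hour 14). Taking the maximum gives a start of hour 16, and it finishes at 16 + 3 = hour 19.
The earliest everything can be done is hour 19, which is after the deadline of 17, so it is not possible.

No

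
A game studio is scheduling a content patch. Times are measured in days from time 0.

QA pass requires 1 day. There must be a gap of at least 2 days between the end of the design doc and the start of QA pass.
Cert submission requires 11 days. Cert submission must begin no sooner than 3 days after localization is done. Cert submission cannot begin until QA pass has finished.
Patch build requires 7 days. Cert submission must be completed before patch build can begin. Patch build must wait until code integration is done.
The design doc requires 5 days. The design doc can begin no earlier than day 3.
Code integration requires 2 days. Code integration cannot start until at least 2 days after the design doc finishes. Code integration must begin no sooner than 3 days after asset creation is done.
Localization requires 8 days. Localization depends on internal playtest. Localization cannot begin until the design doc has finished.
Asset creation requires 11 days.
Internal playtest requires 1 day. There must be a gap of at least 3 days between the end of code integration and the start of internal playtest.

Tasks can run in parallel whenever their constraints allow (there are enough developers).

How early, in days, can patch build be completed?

49

Nothing blocks asset creation, so it runs from day 0 to day 11.
After its own release at day 3, the design doc can start at day 3 and finishes at day 8.
QA pass waits on the design doc (finishes day 8, plus 2-day gap → day 10), so it starts at day 10 and finishes at 10 + 1 = day 11.
Code integration has to wait for the design doc (finishes day 8, plus 2-day gap → day 10); asset creation (finishes day 11, plus 3-day gap → day 14). The latest of these is day 14, so code integration runs day 14 to 14 + 2 = day 16.
Internal playtest waits on code integration (finishes day 16, plus 3-day gap → day 19), so it starts at day 19 and finishes at 19 + 1 = day 20.
Localization needs all of internal playtest (finishes day 20); the design doc (finishes day 8). That puts its earliest start at day 20; it finishes at 20 + 8 = day 28.
For cert submission: localization (finishes day 28, plus 3-day gap → day 31); QA pass (finishes day 11). Taking the maximum gives a start of day 31, and it finishes at 31 + 11 = day 42.
Patch build has to wait for cert submission (finishes day 42); code integration (finishes day 16). The latest of these is day 42, so patch build runs day 42 to 42 + 7 = day 49.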